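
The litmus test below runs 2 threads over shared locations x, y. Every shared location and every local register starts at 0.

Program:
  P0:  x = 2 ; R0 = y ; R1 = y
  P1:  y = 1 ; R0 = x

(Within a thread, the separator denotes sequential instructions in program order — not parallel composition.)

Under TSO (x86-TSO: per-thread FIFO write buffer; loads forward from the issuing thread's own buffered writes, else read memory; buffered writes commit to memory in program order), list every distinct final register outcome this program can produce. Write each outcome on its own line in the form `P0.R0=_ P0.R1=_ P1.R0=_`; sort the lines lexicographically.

P0.R0=0 P0.R1=0 P1.R0=0
P0.R0=0 P0.R1=0 P1.R0=2
P0.R0=0 P0.R1=1 P1.R0=0
P0.R0=0 P0.R1=1 P1.R0=2
P0.R0=1 P0.R1=1 P1.R0=0
P0.R0=1 P0.R1=1 P1.R0=2

outcome vector order: (P0.R0,P0.R1,P1.R0)
|TSO outcomes| = 6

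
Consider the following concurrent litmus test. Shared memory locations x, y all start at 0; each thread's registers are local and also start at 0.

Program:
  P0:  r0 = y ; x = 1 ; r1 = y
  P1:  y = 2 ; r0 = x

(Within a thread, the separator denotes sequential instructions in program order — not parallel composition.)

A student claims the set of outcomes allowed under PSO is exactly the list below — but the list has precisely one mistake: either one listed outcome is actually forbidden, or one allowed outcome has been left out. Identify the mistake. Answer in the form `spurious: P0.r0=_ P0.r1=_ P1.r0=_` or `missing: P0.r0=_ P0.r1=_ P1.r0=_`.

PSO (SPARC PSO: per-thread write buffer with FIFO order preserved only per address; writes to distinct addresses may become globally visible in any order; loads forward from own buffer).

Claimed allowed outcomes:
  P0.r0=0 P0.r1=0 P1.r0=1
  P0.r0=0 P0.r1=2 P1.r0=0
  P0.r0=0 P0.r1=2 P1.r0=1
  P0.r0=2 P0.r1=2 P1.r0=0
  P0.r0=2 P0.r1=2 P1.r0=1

missing: P0.r0=0 P0.r1=0 P1.r0=0

outcome vector order: (P0.r0,P0.r1,P1.r0)
PSO (6): <0 0 0>; <0 0 1>; <0 2 0>; <0 2 1>; <2 2 0>; <2 2 1>
PSO∖claimed = {<0 0 0>}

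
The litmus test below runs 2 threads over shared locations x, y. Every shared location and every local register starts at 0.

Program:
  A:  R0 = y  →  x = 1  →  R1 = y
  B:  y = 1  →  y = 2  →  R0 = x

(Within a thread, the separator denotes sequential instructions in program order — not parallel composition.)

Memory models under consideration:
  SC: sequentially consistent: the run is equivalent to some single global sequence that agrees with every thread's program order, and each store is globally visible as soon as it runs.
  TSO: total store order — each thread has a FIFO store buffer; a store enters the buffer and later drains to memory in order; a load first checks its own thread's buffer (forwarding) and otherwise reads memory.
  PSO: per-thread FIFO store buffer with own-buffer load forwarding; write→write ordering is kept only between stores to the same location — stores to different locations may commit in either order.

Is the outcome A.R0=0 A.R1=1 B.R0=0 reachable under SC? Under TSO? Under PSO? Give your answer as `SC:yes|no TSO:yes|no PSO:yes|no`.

SC:no TSO:yes PSO:yes

outcome vector order: (A.R0,A.R1,B.R0)
[SC] allowed = {(0,0,1), (0,1,1), (0,2,0), (0,2,1), (1,1,1), (1,2,0), (1,2,1), (2,2,0), (2,2,1)}
[TSO] allowed = {(0,0,0), (0,0,1), (0,1,0), (0,1,1), (0,2,0), (0,2,1), (1,1,0), (1,1,1), (1,2,0), (1,2,1), (2,2,0), (2,2,1)}
[PSO] allowed = {(0,0,0), (0,0,1), (0,1,0), (0,1,1), (0,2,0), (0,2,1), (1,1,0), (1,1,1), (1,2,0), (1,2,1), (2,2,0), (2,2,1)}
target (0,1,0) ∈ {TSO,PSO}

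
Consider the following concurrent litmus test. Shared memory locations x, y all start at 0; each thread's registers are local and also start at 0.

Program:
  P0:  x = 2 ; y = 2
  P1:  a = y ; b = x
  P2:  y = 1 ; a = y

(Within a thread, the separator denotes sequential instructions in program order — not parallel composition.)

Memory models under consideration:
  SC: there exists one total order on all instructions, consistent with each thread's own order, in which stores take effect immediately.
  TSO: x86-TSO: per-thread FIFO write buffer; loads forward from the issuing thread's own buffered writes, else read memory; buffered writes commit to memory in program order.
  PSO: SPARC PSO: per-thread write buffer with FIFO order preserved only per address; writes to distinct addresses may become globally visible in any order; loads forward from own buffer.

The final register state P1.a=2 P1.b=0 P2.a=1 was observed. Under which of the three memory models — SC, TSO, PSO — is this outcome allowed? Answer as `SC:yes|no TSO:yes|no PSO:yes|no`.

outcome vector order: (P1.a,P1.b,P2.a)
under SC → <0 0 1>, <0 0 2>, <0 2 1>, <0 2 2>, <1 0 1>, <1 0 2>, <1 2 1>, <1 2 2>, <2 2 1>, <2 2 2>
under TSO → <0 0 1>, <0 0 2>, <0 2 1>, <0 2 2>, <1 0 1>, <1 0 2>, <1 2 1>, <1 2 2>, <2 2 1>, <2 2 2>
under PSO → <0 0 1>, <0 0 2>, <0 2 1>, <0 2 2>, <1 0 1>, <1 0 2>, <1 2 1>, <1 2 2>, <2 0 1>, <2 0 2>, <2 2 1>, <2 2 2>
target <2 0 1> ∈ {PSO}

SC:no TSO:no PSO:yes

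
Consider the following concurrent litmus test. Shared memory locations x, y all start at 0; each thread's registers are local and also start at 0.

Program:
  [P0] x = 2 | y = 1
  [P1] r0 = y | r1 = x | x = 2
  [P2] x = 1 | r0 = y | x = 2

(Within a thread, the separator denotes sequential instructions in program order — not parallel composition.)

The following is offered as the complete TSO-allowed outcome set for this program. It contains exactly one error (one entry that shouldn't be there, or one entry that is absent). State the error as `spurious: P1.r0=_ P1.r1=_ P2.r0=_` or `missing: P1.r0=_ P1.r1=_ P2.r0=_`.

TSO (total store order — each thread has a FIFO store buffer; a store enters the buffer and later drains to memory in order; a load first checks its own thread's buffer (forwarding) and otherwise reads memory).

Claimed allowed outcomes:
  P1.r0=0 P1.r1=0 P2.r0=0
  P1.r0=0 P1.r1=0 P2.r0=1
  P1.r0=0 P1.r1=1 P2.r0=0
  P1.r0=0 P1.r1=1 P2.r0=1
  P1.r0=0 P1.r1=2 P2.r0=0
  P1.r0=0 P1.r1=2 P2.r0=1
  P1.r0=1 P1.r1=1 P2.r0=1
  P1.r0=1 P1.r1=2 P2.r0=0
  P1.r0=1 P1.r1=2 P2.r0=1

missing: P1.r0=1 P1.r1=1 P2.r0=0

outcome vector order: (P1.r0,P1.r1,P2.r0)
TSO: 10 outcomes — {0/0/0, 0/0/1, 0/1/0, 0/1/1, 0/2/0, 0/2/1, 1/1/0, 1/1/1, 1/2/0, 1/2/1}
TSO∖claimed = {1/1/0}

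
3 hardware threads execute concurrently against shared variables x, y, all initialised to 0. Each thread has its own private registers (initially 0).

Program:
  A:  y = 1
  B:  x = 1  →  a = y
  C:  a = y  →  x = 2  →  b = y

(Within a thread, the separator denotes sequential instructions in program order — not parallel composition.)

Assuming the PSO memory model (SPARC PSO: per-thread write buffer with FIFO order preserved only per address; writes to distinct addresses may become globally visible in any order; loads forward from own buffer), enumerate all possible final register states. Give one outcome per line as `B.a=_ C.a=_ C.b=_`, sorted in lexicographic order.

outcome vector order: (B.a,C.a,C.b)
|PSO outcomes| = 6

B.a=0 C.a=0 C.b=0
B.a=0 C.a=0 C.b=1
B.a=0 C.a=1 C.b=1
B.a=1 C.a=0 C.b=0
B.a=1 C.a=0 C.b=1
B.a=1 C.a=1 C.b=1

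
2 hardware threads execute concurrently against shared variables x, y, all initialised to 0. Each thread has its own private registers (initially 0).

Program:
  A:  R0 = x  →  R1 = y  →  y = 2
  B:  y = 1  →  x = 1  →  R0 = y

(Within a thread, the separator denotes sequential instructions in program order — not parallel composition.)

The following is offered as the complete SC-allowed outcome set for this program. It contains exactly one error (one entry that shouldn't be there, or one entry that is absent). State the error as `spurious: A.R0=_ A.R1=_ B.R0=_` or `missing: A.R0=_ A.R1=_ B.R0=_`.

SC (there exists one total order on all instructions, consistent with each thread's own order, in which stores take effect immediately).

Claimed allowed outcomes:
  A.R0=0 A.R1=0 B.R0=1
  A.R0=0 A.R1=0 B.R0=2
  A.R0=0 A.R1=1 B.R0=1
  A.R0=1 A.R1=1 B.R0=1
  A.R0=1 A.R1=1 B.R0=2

outcome vector order: (A.R0,A.R1,B.R0)
under SC → 0/0/1; 0/0/2; 0/1/1; 0/1/2; 1/1/1; 1/1/2
SC∖claimed = {0/1/2}

missing: A.R0=0 A.R1=1 B.R0=2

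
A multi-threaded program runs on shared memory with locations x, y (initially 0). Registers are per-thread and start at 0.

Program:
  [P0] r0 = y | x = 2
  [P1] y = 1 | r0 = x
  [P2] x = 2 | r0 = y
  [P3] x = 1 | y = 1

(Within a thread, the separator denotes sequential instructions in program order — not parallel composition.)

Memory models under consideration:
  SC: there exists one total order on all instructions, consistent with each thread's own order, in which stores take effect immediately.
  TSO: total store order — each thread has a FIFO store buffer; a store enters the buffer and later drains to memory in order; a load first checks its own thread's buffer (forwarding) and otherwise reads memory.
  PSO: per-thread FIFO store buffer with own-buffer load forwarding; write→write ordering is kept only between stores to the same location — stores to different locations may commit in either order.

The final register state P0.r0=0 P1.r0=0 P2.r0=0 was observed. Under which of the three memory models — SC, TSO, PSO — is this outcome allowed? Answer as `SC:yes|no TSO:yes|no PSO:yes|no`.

outcome vector order: (P0.r0,P1.r0,P2.r0)
SC: 10 outcomes — {001; 010; 011; 020; 021; 101; 110; 111; 120; 121}
TSO: 12 outcomes — {000; 001; 010; 011; 020; 021; 100; 101; 110; 111; 120; 121}
PSO: 12 outcomes — {000; 001; 010; 011; 020; 021; 100; 101; 110; 111; 120; 121}
target 000 ∈ {TSO,PSO}

SC:no TSO:yes PSO:yes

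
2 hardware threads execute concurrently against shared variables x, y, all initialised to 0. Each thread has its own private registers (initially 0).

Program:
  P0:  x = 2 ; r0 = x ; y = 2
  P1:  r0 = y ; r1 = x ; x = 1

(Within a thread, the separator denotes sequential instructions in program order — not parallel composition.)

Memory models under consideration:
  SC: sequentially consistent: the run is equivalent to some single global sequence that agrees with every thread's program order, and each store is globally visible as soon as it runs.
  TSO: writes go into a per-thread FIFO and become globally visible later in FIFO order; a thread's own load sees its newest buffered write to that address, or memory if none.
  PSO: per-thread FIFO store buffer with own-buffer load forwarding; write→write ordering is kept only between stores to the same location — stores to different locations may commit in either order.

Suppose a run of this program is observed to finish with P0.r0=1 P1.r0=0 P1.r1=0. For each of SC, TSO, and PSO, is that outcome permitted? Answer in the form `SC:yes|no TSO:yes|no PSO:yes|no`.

outcome vector order: (P0.r0,P1.r0,P1.r1)
[SC] allowed = {1/0/0; 1/0/2; 2/0/0; 2/0/2; 2/2/2}
[TSO] allowed = {1/0/0; 1/0/2; 2/0/0; 2/0/2; 2/2/2}
[PSO] allowed = {1/0/0; 1/0/2; 2/0/0; 2/0/2; 2/2/0; 2/2/2}
target 1/0/0 ∈ {SC,TSO,PSO}

SC:yes TSO:yes PSO:yes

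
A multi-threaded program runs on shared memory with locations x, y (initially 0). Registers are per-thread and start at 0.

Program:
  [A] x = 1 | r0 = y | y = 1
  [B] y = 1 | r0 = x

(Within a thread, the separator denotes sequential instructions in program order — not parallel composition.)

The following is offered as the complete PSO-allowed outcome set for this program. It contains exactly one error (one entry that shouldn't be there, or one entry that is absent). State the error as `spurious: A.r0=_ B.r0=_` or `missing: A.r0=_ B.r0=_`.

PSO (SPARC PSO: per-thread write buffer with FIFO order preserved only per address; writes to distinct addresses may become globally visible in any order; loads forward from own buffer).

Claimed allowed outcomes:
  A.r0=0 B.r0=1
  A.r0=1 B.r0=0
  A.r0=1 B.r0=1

missing: A.r0=0 B.r0=0

outcome vector order: (A.r0,B.r0)
PSO (4): 00, 01, 10, 11
PSO∖claimed = {00}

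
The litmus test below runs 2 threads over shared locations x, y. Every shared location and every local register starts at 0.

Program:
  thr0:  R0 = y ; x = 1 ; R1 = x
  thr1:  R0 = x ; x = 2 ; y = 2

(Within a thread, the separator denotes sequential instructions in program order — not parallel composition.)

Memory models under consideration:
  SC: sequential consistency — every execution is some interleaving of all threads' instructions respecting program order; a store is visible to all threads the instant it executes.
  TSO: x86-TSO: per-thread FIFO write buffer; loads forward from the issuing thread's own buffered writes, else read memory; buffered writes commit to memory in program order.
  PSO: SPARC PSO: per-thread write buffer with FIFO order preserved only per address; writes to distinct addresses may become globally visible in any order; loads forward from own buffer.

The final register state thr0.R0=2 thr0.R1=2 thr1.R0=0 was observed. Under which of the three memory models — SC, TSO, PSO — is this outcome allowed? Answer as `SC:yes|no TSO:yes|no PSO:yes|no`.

SC:no TSO:no PSO:yes

outcome vector order: (thr0.R0,thr0.R1,thr1.R0)
under SC → (0,1,0) (0,1,1) (0,2,0) (0,2,1) (2,1,0)
under TSO → (0,1,0) (0,1,1) (0,2,0) (0,2,1) (2,1,0)
under PSO → (0,1,0) (0,1,1) (0,2,0) (0,2,1) (2,1,0) (2,2,0)
target (2,2,0) ∈ {PSO}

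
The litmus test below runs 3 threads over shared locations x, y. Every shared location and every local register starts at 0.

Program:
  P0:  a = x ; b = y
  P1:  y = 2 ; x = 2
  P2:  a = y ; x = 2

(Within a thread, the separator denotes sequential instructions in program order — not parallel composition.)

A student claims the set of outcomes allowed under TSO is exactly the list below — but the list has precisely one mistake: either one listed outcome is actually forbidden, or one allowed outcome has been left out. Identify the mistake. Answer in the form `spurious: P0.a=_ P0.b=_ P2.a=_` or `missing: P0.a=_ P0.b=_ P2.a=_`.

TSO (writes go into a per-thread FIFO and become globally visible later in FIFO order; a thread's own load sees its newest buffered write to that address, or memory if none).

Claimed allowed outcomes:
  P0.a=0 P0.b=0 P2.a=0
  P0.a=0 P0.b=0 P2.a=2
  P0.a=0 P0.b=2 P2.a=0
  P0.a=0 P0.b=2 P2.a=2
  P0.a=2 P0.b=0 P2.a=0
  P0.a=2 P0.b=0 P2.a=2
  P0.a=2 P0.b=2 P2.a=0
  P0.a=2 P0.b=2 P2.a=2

outcome vector order: (P0.a,P0.b,P2.a)
TSO (7): (0,0,0) (0,0,2) (0,2,0) (0,2,2) (2,0,0) (2,2,0) (2,2,2)
claimed∖TSO = {(2,0,2)}

spurious: P0.a=2 P0.b=0 P2.a=2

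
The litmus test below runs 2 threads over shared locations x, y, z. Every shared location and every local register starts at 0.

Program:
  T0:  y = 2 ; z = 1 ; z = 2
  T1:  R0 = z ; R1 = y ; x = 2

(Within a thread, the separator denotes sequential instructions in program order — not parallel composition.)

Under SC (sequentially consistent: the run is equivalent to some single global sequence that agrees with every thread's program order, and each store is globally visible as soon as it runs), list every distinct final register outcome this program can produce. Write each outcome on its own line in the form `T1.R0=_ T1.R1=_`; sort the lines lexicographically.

T1.R0=0 T1.R1=0
T1.R0=0 T1.R1=2
T1.R0=1 T1.R1=2
T1.R0=2 T1.R1=2

outcome vector order: (T1.R0,T1.R1)
|SC outcomes| = 4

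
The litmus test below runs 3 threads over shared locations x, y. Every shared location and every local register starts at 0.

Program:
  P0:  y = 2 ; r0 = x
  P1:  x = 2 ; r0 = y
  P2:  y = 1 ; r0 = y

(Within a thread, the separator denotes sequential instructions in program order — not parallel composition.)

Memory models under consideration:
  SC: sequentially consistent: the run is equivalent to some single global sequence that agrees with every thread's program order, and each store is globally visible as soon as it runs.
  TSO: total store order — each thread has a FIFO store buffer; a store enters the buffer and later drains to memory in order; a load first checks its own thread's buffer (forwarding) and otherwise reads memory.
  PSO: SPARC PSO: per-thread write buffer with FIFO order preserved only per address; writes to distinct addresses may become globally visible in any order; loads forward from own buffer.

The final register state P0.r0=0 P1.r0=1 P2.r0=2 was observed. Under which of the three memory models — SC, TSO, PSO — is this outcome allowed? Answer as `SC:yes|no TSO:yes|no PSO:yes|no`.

outcome vector order: (P0.r0,P1.r0,P2.r0)
[SC] allowed = {(0,1,1) (0,2,1) (0,2,2) (2,0,1) (2,0,2) (2,1,1) (2,1,2) (2,2,1) (2,2,2)}
[TSO] allowed = {(0,0,1) (0,0,2) (0,1,1) (0,1,2) (0,2,1) (0,2,2) (2,0,1) (2,0,2) (2,1,1) (2,1,2) (2,2,1) (2,2,2)}
[PSO] allowed = {(0,0,1) (0,0,2) (0,1,1) (0,1,2) (0,2,1) (0,2,2) (2,0,1) (2,0,2) (2,1,1) (2,1,2) (2,2,1) (2,2,2)}
target (0,1,2) ∈ {TSO,PSO}

SC:no TSO:yes PSO:yes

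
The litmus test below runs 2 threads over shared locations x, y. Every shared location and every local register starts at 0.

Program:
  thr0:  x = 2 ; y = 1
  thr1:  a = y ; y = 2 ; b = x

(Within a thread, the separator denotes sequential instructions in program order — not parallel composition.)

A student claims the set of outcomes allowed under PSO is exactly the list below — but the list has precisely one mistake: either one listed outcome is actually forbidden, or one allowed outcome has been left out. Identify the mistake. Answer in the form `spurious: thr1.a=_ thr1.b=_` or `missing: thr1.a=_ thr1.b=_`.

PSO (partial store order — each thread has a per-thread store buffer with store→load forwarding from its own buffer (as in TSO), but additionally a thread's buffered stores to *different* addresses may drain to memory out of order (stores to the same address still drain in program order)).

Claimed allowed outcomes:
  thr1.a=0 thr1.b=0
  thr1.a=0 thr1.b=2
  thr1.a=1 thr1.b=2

outcome vector order: (thr1.a,thr1.b)
PSO: 4 outcomes — {(0,0); (0,2); (1,0); (1,2)}
PSO∖claimed = {(1,0)}

missing: thr1.a=1 thr1.b=0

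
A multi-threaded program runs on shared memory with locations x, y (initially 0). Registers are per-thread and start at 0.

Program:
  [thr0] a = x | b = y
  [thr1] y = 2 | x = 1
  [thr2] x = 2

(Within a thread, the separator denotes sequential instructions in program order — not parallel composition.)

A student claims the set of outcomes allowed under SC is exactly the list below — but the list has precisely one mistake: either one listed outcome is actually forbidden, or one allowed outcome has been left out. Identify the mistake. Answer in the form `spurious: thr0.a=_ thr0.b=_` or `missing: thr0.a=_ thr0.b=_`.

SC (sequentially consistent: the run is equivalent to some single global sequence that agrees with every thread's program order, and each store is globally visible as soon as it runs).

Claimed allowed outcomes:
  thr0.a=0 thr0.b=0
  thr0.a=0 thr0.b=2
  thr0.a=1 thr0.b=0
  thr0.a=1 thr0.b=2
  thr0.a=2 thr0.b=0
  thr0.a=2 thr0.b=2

spurious: thr0.a=1 thr0.b=0

outcome vector order: (thr0.a,thr0.b)
SC: 5 outcomes — {(0,0); (0,2); (1,2); (2,0); (2,2)}
claimed∖SC = {(1,0)}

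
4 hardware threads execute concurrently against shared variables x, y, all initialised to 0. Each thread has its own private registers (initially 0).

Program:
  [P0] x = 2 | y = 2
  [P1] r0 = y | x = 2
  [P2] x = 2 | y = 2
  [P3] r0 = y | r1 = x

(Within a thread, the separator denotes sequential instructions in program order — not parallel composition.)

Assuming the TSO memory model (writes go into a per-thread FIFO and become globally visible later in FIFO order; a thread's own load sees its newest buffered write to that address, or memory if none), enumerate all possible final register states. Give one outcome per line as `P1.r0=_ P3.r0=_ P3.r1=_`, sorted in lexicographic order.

outcome vector order: (P1.r0,P3.r0,P3.r1)
|TSO outcomes| = 6

P1.r0=0 P3.r0=0 P3.r1=0
P1.r0=0 P3.r0=0 P3.r1=2
P1.r0=0 P3.r0=2 P3.r1=2
P1.r0=2 P3.r0=0 P3.r1=0
P1.r0=2 P3.r0=0 P3.r1=2
P1.r0=2 P3.r0=2 P3.r1=2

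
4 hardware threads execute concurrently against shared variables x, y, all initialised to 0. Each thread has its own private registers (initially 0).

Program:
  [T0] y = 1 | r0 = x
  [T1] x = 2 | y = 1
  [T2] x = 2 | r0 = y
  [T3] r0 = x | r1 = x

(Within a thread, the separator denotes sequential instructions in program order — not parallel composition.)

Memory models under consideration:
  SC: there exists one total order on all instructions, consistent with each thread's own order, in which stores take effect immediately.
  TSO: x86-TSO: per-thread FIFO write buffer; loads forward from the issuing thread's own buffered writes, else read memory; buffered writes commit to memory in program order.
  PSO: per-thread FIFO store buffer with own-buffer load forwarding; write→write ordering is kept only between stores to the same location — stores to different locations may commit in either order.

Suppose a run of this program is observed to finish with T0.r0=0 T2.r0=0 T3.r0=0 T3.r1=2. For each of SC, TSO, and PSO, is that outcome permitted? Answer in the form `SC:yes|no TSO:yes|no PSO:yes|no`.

outcome vector order: (T0.r0,T2.r0,T3.r0,T3.r1)
SC: 9 outcomes — {(0,1,0,0); (0,1,0,2); (0,1,2,2); (2,0,0,0); (2,0,0,2); (2,0,2,2); (2,1,0,0); (2,1,0,2); (2,1,2,2)}
TSO: 12 outcomes — {(0,0,0,0); (0,0,0,2); (0,0,2,2); (0,1,0,0); (0,1,0,2); (0,1,2,2); (2,0,0,0); (2,0,0,2); (2,0,2,2); (2,1,0,0); (2,1,0,2); (2,1,2,2)}
PSO: 12 outcomes — {(0,0,0,0); (0,0,0,2); (0,0,2,2); (0,1,0,0); (0,1,0,2); (0,1,2,2); (2,0,0,0); (2,0,0,2); (2,0,2,2); (2,1,0,0); (2,1,0,2); (2,1,2,2)}
target (0,0,0,2) ∈ {TSO,PSO}

SC:no TSO:yes PSO:yes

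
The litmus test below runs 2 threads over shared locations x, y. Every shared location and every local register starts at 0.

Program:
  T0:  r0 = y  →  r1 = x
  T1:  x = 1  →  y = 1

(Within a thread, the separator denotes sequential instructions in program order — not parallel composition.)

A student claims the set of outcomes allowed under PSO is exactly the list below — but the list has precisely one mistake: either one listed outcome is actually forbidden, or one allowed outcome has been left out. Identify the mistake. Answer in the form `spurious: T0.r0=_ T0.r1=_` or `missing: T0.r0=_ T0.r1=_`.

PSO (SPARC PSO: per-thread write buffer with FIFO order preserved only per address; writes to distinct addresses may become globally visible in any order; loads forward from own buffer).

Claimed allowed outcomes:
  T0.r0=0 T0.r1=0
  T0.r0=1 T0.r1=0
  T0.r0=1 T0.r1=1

outcome vector order: (T0.r0,T0.r1)
[PSO] allowed = {(0,0) (0,1) (1,0) (1,1)}
PSO∖claimed = {(0,1)}

missing: T0.r0=0 T0.r1=1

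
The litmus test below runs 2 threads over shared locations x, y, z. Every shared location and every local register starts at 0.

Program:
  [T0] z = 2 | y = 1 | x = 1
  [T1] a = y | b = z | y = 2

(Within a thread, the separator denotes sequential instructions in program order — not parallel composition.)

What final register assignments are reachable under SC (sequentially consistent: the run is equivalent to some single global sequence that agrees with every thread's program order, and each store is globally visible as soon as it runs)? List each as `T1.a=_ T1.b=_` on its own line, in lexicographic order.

outcome vector order: (T1.a,T1.b)
|SC outcomes| = 3

T1.a=0 T1.b=0
T1.a=0 T1.b=2
T1.a=1 T1.b=2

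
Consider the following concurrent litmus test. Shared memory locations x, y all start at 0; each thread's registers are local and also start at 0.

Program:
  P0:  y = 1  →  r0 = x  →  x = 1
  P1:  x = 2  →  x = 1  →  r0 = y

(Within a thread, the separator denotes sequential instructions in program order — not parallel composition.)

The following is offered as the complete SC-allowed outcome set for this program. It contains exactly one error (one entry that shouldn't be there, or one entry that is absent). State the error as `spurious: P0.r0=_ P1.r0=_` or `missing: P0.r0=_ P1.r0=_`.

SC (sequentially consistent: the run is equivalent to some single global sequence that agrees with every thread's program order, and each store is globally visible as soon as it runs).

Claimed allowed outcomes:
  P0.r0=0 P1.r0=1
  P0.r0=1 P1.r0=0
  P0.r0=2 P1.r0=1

missing: P0.r0=1 P1.r0=1

outcome vector order: (P0.r0,P1.r0)
under SC → 01; 10; 11; 21
SC∖claimed = {11}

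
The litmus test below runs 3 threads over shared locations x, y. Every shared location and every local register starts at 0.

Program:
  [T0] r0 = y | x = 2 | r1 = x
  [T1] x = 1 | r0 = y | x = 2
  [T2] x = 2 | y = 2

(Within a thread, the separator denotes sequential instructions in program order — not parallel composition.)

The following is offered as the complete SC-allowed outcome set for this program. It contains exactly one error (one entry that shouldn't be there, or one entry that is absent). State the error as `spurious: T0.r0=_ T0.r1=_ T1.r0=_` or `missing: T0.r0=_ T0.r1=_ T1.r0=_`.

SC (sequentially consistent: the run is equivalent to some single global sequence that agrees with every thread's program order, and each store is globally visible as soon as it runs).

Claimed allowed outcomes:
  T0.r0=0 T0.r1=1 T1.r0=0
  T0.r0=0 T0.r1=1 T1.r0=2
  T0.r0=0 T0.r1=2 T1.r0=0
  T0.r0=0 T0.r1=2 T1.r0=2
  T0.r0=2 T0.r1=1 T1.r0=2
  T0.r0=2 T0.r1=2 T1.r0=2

outcome vector order: (T0.r0,T0.r1,T1.r0)
under SC → 010 012 020 022 212 220 222
SC∖claimed = {220}

missing: T0.r0=2 T0.r1=2 T1.r0=0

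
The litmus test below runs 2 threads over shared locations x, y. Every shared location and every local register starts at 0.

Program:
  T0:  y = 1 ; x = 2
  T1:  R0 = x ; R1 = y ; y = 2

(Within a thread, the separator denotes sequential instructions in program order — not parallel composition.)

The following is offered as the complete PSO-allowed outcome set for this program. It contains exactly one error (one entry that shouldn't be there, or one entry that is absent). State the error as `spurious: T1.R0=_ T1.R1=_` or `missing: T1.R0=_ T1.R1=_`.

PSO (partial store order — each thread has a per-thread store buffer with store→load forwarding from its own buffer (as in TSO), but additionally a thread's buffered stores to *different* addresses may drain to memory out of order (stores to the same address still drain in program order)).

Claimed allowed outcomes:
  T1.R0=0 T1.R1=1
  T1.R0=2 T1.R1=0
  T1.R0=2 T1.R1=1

missing: T1.R0=0 T1.R1=0

outcome vector order: (T1.R0,T1.R1)
[PSO] allowed = {<0 0> <0 1> <2 0> <2 1>}
PSO∖claimed = {<0 0>}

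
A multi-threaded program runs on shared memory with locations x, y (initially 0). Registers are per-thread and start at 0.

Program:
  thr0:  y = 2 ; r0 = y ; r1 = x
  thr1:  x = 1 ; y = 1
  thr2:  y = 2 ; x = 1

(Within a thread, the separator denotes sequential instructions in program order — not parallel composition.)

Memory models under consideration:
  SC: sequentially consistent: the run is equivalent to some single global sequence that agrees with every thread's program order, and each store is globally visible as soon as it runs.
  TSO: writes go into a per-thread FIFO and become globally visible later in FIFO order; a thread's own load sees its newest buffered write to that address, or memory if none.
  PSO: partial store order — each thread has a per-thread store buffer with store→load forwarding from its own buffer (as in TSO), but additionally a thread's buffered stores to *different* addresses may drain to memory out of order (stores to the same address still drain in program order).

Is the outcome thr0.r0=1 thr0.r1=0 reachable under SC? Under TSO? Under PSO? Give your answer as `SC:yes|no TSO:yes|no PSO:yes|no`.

outcome vector order: (thr0.r0,thr0.r1)
[SC] allowed = {1/1, 2/0, 2/1}
[TSO] allowed = {1/1, 2/0, 2/1}
[PSO] allowed = {1/0, 1/1, 2/0, 2/1}
target 1/0 ∈ {PSO}

SC:no TSO:no PSO:yes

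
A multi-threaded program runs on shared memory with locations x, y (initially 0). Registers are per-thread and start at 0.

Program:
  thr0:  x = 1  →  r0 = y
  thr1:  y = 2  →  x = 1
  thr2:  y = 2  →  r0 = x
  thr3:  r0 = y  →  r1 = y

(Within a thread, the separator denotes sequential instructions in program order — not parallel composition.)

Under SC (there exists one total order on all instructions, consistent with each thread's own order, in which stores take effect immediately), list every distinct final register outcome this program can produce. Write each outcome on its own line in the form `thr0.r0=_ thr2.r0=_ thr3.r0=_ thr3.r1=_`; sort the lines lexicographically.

thr0.r0=0 thr2.r0=1 thr3.r0=0 thr3.r1=0
thr0.r0=0 thr2.r0=1 thr3.r0=0 thr3.r1=2
thr0.r0=0 thr2.r0=1 thr3.r0=2 thr3.r1=2
thr0.r0=2 thr2.r0=0 thr3.r0=0 thr3.r1=0
thr0.r0=2 thr2.r0=0 thr3.r0=0 thr3.r1=2
thr0.r0=2 thr2.r0=0 thr3.r0=2 thr3.r1=2
thr0.r0=2 thr2.r0=1 thr3.r0=0 thr3.r1=0
thr0.r0=2 thr2.r0=1 thr3.r0=0 thr3.r1=2
thr0.r0=2 thr2.r0=1 thr3.r0=2 thr3.r1=2

outcome vector order: (thr0.r0,thr2.r0,thr3.r0,thr3.r1)
|SC outcomes| = 9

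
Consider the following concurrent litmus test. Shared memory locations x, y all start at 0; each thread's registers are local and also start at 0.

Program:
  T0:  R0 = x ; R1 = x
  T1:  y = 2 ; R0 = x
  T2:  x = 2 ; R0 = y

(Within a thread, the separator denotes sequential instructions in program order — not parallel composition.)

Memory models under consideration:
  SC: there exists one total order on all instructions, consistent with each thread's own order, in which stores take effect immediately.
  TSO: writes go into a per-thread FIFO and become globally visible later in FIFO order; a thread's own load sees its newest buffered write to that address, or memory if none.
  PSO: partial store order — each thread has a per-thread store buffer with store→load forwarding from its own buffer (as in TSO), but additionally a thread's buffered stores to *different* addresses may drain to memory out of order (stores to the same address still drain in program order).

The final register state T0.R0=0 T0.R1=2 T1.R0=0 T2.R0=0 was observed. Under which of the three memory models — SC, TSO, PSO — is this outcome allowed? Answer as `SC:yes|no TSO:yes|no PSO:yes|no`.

SC:no TSO:yes PSO:yes

outcome vector order: (T0.R0,T0.R1,T1.R0,T2.R0)
SC: 9 outcomes — {0002 0020 0022 0202 0220 0222 2202 2220 2222}
TSO: 12 outcomes — {0000 0002 0020 0022 0200 0202 0220 0222 2200 2202 2220 2222}
PSO: 12 outcomes — {0000 0002 0020 0022 0200 0202 0220 0222 2200 2202 2220 2222}
target 0200 ∈ {TSO,PSO}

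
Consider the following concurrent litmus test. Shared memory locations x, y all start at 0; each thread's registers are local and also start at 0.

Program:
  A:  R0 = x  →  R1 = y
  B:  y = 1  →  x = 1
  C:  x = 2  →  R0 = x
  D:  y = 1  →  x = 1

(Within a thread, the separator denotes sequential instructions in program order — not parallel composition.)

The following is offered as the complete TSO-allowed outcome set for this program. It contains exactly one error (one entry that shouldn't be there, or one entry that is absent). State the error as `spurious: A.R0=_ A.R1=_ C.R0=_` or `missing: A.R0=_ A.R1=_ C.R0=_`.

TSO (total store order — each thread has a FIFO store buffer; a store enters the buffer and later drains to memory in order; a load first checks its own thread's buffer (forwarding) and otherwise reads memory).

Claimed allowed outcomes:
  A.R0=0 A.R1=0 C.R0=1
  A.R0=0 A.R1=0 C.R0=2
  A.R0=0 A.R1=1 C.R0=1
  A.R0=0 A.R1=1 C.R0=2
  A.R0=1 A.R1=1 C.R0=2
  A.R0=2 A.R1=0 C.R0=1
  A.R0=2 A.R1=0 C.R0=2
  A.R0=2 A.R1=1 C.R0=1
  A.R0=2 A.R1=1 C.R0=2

outcome vector order: (A.R0,A.R1,C.R0)
TSO: 10 outcomes — {(0,0,1); (0,0,2); (0,1,1); (0,1,2); (1,1,1); (1,1,2); (2,0,1); (2,0,2); (2,1,1); (2,1,2)}
TSO∖claimed = {(1,1,1)}

missing: A.R0=1 A.R1=1 C.R0=1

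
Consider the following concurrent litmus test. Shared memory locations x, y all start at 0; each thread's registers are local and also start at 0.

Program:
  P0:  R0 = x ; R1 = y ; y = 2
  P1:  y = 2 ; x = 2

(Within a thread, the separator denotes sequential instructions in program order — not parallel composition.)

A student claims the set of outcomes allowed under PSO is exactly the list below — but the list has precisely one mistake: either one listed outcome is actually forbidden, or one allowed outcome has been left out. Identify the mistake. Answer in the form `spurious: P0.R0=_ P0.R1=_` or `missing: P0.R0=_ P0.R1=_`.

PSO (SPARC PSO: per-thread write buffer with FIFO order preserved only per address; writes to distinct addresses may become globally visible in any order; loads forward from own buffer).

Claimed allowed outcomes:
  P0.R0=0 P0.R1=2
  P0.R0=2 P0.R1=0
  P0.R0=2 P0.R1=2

outcome vector order: (P0.R0,P0.R1)
PSO (4): (0,0), (0,2), (2,0), (2,2)
PSO∖claimed = {(0,0)}

missing: P0.R0=0 P0.R1=0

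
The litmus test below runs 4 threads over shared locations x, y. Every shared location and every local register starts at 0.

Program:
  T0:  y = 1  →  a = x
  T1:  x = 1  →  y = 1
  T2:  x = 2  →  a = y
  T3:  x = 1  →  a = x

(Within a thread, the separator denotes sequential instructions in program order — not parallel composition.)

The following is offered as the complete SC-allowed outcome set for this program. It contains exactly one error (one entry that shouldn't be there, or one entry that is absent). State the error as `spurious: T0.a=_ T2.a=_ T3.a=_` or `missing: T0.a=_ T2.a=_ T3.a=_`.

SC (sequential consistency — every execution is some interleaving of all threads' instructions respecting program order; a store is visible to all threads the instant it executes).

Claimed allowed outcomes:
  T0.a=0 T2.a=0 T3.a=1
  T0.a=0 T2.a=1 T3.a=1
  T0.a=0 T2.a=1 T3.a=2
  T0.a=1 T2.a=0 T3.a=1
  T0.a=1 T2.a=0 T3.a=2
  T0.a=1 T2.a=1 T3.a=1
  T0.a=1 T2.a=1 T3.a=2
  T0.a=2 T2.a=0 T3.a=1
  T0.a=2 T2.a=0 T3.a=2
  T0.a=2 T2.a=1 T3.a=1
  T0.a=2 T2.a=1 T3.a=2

outcome vector order: (T0.a,T2.a,T3.a)
under SC → 0/1/1, 0/1/2, 1/0/1, 1/0/2, 1/1/1, 1/1/2, 2/0/1, 2/0/2, 2/1/1, 2/1/2
claimed∖SC = {0/0/1}

spurious: T0.a=0 T2.a=0 T3.a=1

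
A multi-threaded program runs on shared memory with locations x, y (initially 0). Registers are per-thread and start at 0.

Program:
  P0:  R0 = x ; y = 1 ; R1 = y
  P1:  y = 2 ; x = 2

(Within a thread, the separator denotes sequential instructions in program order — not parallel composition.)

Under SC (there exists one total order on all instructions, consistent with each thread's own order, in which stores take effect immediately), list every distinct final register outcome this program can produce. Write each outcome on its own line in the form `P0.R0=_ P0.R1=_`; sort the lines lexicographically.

P0.R0=0 P0.R1=1
P0.R0=0 P0.R1=2
P0.R0=2 P0.R1=1

outcome vector order: (P0.R0,P0.R1)
|SC outcomes| = 3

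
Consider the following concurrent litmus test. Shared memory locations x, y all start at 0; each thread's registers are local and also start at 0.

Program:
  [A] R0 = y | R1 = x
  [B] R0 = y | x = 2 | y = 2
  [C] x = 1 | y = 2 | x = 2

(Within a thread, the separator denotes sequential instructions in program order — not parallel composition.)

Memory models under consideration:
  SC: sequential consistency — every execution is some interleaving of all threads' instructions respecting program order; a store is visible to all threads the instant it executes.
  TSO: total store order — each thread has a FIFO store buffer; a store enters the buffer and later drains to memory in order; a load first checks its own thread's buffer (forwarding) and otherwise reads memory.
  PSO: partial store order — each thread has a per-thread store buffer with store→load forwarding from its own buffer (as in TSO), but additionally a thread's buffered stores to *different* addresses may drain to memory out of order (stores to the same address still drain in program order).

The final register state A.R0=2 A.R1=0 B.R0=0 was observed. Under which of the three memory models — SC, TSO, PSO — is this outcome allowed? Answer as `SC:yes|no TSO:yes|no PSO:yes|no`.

SC:no TSO:no PSO:yes

outcome vector order: (A.R0,A.R1,B.R0)
SC: 10 outcomes — {<0 0 0>, <0 0 2>, <0 1 0>, <0 1 2>, <0 2 0>, <0 2 2>, <2 1 0>, <2 1 2>, <2 2 0>, <2 2 2>}
TSO: 10 outcomes — {<0 0 0>, <0 0 2>, <0 1 0>, <0 1 2>, <0 2 0>, <0 2 2>, <2 1 0>, <2 1 2>, <2 2 0>, <2 2 2>}
PSO: 12 outcomes — {<0 0 0>, <0 0 2>, <0 1 0>, <0 1 2>, <0 2 0>, <0 2 2>, <2 0 0>, <2 0 2>, <2 1 0>, <2 1 2>, <2 2 0>, <2 2 2>}
target <2 0 0> ∈ {PSO}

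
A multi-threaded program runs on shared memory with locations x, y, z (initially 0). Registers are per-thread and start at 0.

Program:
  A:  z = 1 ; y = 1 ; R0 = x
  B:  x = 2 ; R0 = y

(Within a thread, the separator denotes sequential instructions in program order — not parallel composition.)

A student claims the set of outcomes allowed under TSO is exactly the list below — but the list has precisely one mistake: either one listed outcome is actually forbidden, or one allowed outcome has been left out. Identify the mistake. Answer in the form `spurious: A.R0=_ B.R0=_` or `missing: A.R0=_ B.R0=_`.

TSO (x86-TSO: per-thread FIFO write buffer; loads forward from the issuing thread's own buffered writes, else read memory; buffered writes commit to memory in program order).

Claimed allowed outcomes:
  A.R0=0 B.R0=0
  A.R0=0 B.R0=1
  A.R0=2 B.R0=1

missing: A.R0=2 B.R0=0

outcome vector order: (A.R0,B.R0)
[TSO] allowed = {0/0 0/1 2/0 2/1}
TSO∖claimed = {2/0}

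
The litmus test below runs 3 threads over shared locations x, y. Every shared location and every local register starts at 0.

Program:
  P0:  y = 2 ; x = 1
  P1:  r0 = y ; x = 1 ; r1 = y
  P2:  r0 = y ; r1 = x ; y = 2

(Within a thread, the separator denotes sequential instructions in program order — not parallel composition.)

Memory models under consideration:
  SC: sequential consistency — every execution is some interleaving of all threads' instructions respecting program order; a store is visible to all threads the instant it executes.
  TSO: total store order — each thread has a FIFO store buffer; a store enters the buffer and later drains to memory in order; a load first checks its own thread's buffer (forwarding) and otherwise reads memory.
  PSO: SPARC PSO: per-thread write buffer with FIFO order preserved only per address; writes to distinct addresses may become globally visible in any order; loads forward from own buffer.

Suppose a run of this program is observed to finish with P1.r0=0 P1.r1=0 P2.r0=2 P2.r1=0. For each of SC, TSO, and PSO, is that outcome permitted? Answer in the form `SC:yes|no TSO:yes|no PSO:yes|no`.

outcome vector order: (P1.r0,P1.r1,P2.r0,P2.r1)
SC: 11 outcomes — {0000; 0001; 0021; 0200; 0201; 0220; 0221; 2200; 2201; 2220; 2221}
TSO: 12 outcomes — {0000; 0001; 0020; 0021; 0200; 0201; 0220; 0221; 2200; 2201; 2220; 2221}
PSO: 12 outcomes — {0000; 0001; 0020; 0021; 0200; 0201; 0220; 0221; 2200; 2201; 2220; 2221}
target 0020 ∈ {TSO,PSO}

SC:no TSO:yes PSO:yes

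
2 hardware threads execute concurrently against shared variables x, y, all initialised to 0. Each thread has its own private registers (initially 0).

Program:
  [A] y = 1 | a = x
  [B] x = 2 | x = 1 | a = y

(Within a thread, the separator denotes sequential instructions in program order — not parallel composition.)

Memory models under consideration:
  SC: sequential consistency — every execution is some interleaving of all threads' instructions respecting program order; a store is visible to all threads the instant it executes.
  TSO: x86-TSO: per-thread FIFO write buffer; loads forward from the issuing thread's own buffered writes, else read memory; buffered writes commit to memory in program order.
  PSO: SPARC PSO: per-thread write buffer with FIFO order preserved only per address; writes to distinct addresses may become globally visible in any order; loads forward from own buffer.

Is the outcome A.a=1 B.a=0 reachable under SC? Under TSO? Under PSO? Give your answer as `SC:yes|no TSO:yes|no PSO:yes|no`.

SC:yes TSO:yes PSO:yes

outcome vector order: (A.a,B.a)
SC: 4 outcomes — {0/1; 1/0; 1/1; 2/1}
TSO: 6 outcomes — {0/0; 0/1; 1/0; 1/1; 2/0; 2/1}
PSO: 6 outcomes — {0/0; 0/1; 1/0; 1/1; 2/0; 2/1}
target 1/0 ∈ {SC,TSO,PSO}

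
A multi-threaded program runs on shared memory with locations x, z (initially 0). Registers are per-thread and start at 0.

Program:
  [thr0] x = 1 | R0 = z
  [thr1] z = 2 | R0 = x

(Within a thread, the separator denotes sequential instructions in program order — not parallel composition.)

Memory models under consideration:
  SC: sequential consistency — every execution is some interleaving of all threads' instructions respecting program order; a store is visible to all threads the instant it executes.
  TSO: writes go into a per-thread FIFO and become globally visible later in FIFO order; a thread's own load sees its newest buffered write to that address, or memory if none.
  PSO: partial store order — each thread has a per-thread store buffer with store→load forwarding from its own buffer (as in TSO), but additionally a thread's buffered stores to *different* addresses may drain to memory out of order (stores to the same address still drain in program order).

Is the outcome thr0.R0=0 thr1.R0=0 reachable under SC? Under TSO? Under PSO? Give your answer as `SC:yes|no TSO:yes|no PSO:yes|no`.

SC:no TSO:yes PSO:yes

outcome vector order: (thr0.R0,thr1.R0)
SC: 3 outcomes — {0/1, 2/0, 2/1}
TSO: 4 outcomes — {0/0, 0/1, 2/0, 2/1}
PSO: 4 outcomes — {0/0, 0/1, 2/0, 2/1}
target 0/0 ∈ {TSO,PSO}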